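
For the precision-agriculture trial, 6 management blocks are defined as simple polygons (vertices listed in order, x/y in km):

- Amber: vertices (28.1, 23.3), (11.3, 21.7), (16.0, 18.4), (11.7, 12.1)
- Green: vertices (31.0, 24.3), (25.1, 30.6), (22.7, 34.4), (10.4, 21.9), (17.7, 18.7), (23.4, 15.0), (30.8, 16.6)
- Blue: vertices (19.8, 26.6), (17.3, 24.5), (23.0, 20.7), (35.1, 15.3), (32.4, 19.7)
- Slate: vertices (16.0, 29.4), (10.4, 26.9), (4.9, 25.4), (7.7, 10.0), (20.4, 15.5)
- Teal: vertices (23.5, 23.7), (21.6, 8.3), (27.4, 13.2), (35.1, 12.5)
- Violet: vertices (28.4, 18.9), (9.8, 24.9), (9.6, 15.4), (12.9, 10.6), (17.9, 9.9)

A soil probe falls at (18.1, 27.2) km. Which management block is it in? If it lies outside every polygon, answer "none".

Cast a ray rightward from (18.1, 27.2). For each polygon, the edges (by vertex number in listed order) whose endpoints lie on opposite sides of y = 27.2, where each meets that height, and whether that is right or left of the point:
Amber: no edge straddles that height → 0 crossings.
Green: 1–2 at x≈28.28 (right), 3–4 at x≈15.62 (left) → 1 crossing.
Blue: no edge straddles that height → 0 crossings.
Slate: 1–2 at x≈11.07 (left), 5–1 at x≈16.70 (left) → 0 crossings.
Teal: no edge straddles that height → 0 crossings.
Violet: no edge straddles that height → 0 crossings.
Only Green has an odd count, so the point is inside Green.

Green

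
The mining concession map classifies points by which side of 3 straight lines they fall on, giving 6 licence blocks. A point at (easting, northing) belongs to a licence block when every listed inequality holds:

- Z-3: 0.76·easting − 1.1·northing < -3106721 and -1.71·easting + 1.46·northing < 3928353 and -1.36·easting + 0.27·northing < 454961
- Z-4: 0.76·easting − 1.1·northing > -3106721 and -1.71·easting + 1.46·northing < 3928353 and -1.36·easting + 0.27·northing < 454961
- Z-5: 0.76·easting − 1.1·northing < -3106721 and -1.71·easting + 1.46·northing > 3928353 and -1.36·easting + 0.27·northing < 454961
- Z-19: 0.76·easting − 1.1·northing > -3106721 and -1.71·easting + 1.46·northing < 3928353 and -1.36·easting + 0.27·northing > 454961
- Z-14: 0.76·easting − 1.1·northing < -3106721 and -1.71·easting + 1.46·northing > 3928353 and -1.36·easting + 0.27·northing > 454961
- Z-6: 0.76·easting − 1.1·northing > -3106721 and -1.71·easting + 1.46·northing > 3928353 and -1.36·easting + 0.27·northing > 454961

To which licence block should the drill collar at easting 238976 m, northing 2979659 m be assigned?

0.76·238976 − 1.1·2979659 = -3096003.140, which is > -3106721
-1.71·238976 + 1.46·2979659 = 3941653.180, which is > 3928353
-1.36·238976 + 0.27·2979659 = 479500.570, which is > 454961
This sign pattern matches Z-6.

Z-6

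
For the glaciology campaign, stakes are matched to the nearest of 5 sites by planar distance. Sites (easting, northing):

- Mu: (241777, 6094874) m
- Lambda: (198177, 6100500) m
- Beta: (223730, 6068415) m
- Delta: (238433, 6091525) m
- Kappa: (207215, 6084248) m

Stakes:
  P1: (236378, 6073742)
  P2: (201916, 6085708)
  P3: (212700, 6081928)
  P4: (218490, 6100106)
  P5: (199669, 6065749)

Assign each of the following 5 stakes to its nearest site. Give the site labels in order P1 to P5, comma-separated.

Beta, Kappa, Kappa, Kappa, Kappa

P1 → Beta (d²=188348833.00)
P2 → Kappa (d²=30211001.00)
P3 → Kappa (d²=35467625.00)
P4 → Kappa (d²=378601789.00)
P5 → Kappa (d²=399155117.00)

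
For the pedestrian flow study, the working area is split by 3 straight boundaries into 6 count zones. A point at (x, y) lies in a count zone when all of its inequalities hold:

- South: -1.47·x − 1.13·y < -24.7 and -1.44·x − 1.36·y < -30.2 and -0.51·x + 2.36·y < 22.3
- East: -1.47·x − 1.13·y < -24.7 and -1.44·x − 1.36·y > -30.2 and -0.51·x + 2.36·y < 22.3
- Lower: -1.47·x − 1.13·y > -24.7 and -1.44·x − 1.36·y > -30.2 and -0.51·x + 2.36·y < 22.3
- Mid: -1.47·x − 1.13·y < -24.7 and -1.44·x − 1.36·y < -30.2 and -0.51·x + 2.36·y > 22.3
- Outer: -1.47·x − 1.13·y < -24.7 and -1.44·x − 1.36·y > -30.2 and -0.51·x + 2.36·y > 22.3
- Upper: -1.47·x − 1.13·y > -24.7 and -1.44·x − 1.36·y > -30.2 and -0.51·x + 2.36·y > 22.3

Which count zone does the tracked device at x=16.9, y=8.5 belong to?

-1.47·16.9 − 1.13·8.5 = -34.448, which is < -24.7
-1.44·16.9 − 1.36·8.5 = -35.896, which is < -30.2
-0.51·16.9 + 2.36·8.5 = 11.441, which is < 22.3
This sign pattern matches South.

South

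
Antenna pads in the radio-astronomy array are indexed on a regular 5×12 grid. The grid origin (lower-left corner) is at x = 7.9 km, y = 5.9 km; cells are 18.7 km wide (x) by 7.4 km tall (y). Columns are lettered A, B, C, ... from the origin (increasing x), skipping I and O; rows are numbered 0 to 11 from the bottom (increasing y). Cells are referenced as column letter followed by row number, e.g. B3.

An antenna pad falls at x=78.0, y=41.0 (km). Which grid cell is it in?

Column index: ⌊(78.0 − 7.9) / 18.7⌋ = ⌊3.749⌋ = 3 → column D
Row offset from origin: ⌊(41.0 − 5.9) / 7.4⌋ = ⌊4.743⌋ = 4 → row 4

D4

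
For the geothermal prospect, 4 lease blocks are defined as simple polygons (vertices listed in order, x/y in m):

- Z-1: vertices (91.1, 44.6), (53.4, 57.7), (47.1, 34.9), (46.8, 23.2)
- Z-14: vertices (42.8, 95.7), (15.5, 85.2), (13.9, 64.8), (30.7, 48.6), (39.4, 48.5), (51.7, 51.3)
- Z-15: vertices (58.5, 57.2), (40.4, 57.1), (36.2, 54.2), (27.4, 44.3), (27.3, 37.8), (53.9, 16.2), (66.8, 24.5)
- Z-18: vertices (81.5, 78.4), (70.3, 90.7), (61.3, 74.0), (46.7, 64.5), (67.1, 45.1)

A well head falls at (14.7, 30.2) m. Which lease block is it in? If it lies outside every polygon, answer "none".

Cast a ray rightward from (14.7, 30.2). For each polygon, the edges (by vertex number in listed order) whose endpoints lie on opposite sides of y = 30.2, where each meets that height, and whether that is right or left of the point:
Z-1: 3–4 at x≈46.98 (right), 4–1 at x≈61.29 (right) → 2 crossings.
Z-14: no edge straddles that height → 0 crossings.
Z-15: 5–6 at x≈36.66 (right), 7–1 at x≈65.35 (right) → 2 crossings.
Z-18: no edge straddles that height → 0 crossings.
All counts are even, so the point lies outside every listed polygon.

none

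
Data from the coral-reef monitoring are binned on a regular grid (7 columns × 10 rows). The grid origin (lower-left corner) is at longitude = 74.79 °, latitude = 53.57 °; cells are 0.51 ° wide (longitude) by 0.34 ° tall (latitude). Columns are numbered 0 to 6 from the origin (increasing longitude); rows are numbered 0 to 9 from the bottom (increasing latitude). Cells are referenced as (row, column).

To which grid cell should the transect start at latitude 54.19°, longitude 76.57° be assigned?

Column index: ⌊(76.57 − 74.79) / 0.51⌋ = ⌊3.490⌋ = 3
Row offset from origin: ⌊(54.19 − 53.57) / 0.34⌋ = ⌊1.824⌋ = 1 → row 1

(1, 3)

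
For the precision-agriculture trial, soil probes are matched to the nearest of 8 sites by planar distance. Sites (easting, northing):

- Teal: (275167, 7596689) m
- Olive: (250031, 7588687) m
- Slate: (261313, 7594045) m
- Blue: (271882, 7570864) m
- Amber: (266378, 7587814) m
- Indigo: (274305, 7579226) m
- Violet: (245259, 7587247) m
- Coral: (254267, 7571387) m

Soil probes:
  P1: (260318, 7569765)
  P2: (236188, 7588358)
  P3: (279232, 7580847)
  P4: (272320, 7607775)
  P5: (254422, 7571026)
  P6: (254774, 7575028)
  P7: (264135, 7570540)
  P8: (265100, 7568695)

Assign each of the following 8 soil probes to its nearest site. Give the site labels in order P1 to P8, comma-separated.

Coral, Violet, Indigo, Teal, Coral, Coral, Blue, Blue

P1 → Coral (d²=39245485.00)
P2 → Violet (d²=83517362.00)
P3 → Indigo (d²=26902970.00)
P4 → Teal (d²=131004805.00)
P5 → Coral (d²=154346.00)
P6 → Coral (d²=13513930.00)
P7 → Blue (d²=60120985.00)
P8 → Blue (d²=50700085.00)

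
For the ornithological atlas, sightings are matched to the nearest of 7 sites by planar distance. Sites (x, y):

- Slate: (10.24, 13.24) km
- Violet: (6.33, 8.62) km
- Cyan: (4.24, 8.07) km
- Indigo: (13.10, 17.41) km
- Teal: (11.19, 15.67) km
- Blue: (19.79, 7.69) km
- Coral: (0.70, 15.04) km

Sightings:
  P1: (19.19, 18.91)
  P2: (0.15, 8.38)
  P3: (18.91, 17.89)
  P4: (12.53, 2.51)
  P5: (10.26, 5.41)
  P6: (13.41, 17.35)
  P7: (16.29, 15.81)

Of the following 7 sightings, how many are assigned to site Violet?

P1 → Indigo
P2 → Cyan
P3 → Indigo
P4 → Violet
P5 → Violet
P6 → Indigo
P7 → Indigo
2 of the 7 go to Violet.

2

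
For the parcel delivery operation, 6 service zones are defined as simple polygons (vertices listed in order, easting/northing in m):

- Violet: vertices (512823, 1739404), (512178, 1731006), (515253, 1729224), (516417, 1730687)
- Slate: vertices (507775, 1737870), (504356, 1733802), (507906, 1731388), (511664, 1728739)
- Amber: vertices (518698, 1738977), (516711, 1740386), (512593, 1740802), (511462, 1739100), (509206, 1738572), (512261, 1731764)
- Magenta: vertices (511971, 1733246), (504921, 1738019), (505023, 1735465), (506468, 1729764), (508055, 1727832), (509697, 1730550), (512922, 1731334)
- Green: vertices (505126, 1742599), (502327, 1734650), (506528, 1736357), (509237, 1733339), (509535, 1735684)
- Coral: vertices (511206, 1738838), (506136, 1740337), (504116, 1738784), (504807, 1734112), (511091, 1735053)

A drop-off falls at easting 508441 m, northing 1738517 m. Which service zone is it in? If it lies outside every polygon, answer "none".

Cast a ray rightward from (508441, 1738517). For each polygon, the edges (by vertex number in listed order) whose endpoints lie on opposite sides of northing = 1738517, where each meets that height, and whether that is right or left of the point:
Violet: 1–2 at easting≈512754.9 (right), 4–1 at easting≈513188.7 (right) → 2 crossings.
Slate: no edge straddles that height → 0 crossings.
Amber: 5–6 at easting≈509230.7 (right), 6–1 at easting≈518287.5 (right) → 2 crossings.
Magenta: no edge straddles that height → 0 crossings.
Green: 1–2 at easting≈503688.6 (left), 5–1 at easting≈507728.7 (left) → 0 crossings.
Coral: 3–4 at easting≈504155.5 (left), 5–1 at easting≈511196.2 (right) → 1 crossing.
Only Coral has an odd count, so the point is inside Coral.

Coral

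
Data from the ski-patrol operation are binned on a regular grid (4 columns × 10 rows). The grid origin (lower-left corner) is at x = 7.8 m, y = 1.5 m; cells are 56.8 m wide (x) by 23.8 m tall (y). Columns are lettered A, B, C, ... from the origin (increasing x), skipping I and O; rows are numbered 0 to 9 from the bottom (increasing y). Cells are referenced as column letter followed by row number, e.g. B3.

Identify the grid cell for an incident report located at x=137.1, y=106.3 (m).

Column index: ⌊(137.1 − 7.8) / 56.8⌋ = ⌊2.276⌋ = 2 → column C
Row offset from origin: ⌊(106.3 − 1.5) / 23.8⌋ = ⌊4.403⌋ = 4 → row 4

C4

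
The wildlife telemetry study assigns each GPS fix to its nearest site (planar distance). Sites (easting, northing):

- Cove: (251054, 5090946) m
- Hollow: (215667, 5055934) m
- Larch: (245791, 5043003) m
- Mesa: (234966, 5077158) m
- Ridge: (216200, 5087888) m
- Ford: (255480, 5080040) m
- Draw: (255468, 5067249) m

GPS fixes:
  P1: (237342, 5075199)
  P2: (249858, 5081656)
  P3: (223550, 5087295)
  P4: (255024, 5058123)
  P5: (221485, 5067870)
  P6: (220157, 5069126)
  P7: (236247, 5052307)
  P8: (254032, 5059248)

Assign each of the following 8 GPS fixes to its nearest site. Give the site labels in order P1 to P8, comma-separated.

P1 → Mesa (d²=9483057.00)
P2 → Ford (d²=34218340.00)
P3 → Ridge (d²=54374149.00)
P4 → Draw (d²=83481012.00)
P5 → Hollow (d²=176317220.00)
P6 → Hollow (d²=194188964.00)
P7 → Larch (d²=177652352.00)
P8 → Draw (d²=66078097.00)

Mesa, Ford, Ridge, Draw, Hollow, Hollow, Larch, Draw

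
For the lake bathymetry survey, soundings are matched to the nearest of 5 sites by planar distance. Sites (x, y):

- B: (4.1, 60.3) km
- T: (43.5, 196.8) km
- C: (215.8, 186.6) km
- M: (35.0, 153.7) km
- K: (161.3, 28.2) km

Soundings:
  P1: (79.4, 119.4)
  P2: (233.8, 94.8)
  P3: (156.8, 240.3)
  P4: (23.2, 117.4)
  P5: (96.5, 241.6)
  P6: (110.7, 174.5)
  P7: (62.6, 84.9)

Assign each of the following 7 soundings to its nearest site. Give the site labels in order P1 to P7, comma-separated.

M, C, C, M, T, T, B

P1 → M (d²=3147.85)
P2 → C (d²=8751.24)
P3 → C (d²=6364.69)
P4 → M (d²=1456.93)
P5 → T (d²=4816.04)
P6 → T (d²=5013.13)
P7 → B (d²=4027.41)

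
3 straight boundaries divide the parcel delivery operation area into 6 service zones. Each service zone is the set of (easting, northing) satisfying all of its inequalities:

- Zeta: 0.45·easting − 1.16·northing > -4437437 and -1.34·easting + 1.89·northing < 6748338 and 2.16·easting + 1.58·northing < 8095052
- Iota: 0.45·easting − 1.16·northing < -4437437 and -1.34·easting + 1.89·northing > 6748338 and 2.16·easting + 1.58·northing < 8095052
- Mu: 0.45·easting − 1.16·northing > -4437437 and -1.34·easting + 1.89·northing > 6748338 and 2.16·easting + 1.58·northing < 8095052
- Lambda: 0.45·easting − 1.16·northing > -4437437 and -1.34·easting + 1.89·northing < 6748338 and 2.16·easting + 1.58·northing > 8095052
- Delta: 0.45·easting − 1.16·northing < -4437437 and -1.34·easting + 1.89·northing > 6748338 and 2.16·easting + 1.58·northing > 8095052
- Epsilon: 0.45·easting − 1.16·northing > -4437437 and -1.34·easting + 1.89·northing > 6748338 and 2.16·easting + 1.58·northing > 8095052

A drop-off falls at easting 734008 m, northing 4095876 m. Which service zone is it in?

Mu

0.45·734008 − 1.16·4095876 = -4420912.560, which is > -4437437
-1.34·734008 + 1.89·4095876 = 6757634.920, which is > 6748338
2.16·734008 + 1.58·4095876 = 8056941.360, which is < 8095052
This sign pattern matches Mu.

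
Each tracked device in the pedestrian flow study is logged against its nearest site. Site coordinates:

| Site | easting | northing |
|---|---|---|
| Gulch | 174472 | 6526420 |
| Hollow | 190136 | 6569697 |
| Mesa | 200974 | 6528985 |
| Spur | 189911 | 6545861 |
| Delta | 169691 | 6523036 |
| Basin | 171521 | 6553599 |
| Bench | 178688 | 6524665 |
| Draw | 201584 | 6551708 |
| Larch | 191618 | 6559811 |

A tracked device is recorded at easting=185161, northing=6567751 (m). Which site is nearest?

Hollow

Squared distances to each site:
Gulch: 1822506282.000; Hollow: 28537541.000; Mesa: 1752853725.000; Spur: 501734600.000; Delta: 2238752125.000; Basin: 386328704.000; Bench: 1898303125.000; Draw: 527092778.000; Larch: 104736449.000.
Minimum at Hollow.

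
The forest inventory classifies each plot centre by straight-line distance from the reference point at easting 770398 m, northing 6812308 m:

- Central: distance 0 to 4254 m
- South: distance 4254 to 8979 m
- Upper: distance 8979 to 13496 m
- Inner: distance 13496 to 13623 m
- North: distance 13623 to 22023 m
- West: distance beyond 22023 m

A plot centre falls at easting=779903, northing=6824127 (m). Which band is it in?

Distance = √((779903−770398)² + (6824127−6812308)²) = √(90345025.000 + 139688761.000) = 15166.865 m.
13623 ≤ 15166.865 < 22023 → North.

North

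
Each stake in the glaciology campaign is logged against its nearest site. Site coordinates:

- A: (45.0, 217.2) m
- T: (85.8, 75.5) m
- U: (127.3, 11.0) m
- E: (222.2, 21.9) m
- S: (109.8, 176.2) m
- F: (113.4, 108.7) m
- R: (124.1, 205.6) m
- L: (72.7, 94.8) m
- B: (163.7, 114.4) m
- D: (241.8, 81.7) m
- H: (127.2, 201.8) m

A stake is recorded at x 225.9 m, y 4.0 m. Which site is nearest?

E

Squared distances to each site:
A: 78179.050; T: 24740.260; U: 9770.960; E: 334.100; S: 43132.050; F: 23618.340; R: 51005.800; L: 31714.880; B: 16057.000; D: 6290.100; H: 48866.530.
Minimum at E.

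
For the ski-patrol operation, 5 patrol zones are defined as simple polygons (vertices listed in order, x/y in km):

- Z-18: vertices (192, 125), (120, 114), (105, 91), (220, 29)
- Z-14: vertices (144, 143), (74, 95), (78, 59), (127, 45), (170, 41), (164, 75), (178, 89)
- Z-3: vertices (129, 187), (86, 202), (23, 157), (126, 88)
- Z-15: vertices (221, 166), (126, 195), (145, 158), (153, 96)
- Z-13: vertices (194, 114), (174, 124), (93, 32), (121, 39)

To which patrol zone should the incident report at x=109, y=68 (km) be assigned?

Z-14

Cast a ray rightward from (109, 68). For each polygon, the edges (by vertex number in listed order) whose endpoints lie on opposite sides of y = 68, where each meets that height, and whether that is right or left of the point:
Z-18: 3–4 at x≈147.7 (right), 4–1 at x≈208.6 (right) → 2 crossings.
Z-14: 2–3 at x≈77.0 (left), 5–6 at x≈165.2 (right) → 1 crossing.
Z-3: no edge straddles that height → 0 crossings.
Z-15: no edge straddles that height → 0 crossings.
Z-13: 2–3 at x≈124.7 (right), 4–1 at x≈149.2 (right) → 2 crossings.
Only Z-14 has an odd count, so the point is inside Z-14.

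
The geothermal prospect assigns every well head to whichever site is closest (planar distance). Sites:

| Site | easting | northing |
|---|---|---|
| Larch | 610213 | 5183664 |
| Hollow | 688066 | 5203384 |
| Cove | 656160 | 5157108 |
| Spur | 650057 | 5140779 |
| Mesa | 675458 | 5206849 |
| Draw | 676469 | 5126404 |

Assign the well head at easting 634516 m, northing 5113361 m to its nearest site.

Spur

Squared distances to each site:
Larch: 5533147618.000; Hollow: 10971743029.000; Cove: 2382262745.000; Spur: 993269405.000; Mesa: 10416253508.000; Draw: 1930174058.000.
Minimum at Spur.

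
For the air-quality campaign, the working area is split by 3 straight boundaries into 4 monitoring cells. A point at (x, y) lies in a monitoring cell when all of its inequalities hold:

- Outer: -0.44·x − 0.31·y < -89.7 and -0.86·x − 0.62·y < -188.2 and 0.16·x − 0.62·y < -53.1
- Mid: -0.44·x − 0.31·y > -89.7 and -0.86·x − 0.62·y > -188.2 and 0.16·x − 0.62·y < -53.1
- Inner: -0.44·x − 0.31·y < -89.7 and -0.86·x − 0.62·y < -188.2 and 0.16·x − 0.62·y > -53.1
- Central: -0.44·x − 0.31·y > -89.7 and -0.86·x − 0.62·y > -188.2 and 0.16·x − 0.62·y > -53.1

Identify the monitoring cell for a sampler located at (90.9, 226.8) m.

-0.44·90.9 − 0.31·226.8 = -110.304, which is < -89.7
-0.86·90.9 − 0.62·226.8 = -218.790, which is < -188.2
0.16·90.9 − 0.62·226.8 = -126.072, which is < -53.1
This sign pattern matches Outer.

Outer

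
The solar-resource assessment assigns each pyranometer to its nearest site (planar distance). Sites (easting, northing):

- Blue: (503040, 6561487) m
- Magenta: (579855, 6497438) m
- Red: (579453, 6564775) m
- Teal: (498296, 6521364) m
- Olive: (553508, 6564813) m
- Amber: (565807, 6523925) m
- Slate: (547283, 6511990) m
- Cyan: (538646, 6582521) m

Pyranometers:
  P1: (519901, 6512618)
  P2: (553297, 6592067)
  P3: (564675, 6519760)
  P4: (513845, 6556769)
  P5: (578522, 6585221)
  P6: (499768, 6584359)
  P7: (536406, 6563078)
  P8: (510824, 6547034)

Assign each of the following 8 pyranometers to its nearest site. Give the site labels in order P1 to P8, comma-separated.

Teal, Cyan, Amber, Blue, Red, Blue, Olive, Blue

P1 → Teal (d²=543268541.00)
P2 → Cyan (d²=305777917.00)
P3 → Amber (d²=18628649.00)
P4 → Blue (d²=139007549.00)
P5 → Red (d²=418905677.00)
P6 → Blue (d²=533834368.00)
P7 → Olive (d²=295488629.00)
P8 → Blue (d²=269479865.00)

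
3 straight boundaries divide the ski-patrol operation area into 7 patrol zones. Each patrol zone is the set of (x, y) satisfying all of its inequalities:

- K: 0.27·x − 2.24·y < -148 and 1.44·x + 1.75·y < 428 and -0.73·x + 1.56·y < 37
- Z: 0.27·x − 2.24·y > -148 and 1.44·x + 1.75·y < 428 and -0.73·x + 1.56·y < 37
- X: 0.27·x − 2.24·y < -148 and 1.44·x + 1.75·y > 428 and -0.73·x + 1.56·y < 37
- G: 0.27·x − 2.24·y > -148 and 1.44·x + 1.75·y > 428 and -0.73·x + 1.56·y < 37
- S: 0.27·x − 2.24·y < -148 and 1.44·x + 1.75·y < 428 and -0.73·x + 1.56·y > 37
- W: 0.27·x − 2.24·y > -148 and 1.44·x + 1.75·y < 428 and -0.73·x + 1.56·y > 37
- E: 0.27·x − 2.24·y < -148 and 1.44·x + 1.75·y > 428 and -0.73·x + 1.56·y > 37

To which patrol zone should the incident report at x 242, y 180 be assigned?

E

0.27·242 − 2.24·180 = -337.860, which is < -148
1.44·242 + 1.75·180 = 663.480, which is > 428
-0.73·242 + 1.56·180 = 104.140, which is > 37
This sign pattern matches E.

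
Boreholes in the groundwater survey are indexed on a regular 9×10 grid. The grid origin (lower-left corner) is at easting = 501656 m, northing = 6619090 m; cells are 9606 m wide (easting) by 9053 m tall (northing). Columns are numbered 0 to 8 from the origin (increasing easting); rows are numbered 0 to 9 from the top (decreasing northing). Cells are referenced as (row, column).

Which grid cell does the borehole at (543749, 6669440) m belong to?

Column index: ⌊(543749 − 501656) / 9606⌋ = ⌊4.382⌋ = 4
Row offset from origin: ⌊(6669440 − 6619090) / 9053⌋ = ⌊5.562⌋ = 5 → row 4 (counted from top)

(4, 4)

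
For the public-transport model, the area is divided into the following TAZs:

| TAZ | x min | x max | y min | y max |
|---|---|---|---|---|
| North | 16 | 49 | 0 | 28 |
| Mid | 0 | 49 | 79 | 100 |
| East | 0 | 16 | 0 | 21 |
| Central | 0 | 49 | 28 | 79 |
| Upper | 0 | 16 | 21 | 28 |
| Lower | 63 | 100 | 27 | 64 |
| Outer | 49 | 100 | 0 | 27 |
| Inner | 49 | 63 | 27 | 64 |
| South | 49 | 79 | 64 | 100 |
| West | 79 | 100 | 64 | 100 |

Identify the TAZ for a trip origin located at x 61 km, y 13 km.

Outer

The point has x = 61 and y = 13.
Only Outer satisfies 49 ≤ x ≤ 100 and 0 ≤ y ≤ 27.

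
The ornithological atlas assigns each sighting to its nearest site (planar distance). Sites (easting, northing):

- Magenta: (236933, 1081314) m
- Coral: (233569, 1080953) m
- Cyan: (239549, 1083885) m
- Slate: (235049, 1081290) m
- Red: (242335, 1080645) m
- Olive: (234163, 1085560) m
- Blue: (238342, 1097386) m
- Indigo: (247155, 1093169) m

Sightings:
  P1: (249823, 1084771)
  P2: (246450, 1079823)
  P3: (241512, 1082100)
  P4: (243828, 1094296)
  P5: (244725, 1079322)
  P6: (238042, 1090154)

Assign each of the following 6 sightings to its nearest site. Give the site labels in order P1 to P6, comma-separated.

P1 → Red (d²=73094020.00)
P2 → Red (d²=17608909.00)
P3 → Red (d²=2794354.00)
P4 → Indigo (d²=12339058.00)
P5 → Red (d²=7462429.00)
P6 → Olive (d²=36151477.00)

Red, Red, Red, Indigo, Red, Olive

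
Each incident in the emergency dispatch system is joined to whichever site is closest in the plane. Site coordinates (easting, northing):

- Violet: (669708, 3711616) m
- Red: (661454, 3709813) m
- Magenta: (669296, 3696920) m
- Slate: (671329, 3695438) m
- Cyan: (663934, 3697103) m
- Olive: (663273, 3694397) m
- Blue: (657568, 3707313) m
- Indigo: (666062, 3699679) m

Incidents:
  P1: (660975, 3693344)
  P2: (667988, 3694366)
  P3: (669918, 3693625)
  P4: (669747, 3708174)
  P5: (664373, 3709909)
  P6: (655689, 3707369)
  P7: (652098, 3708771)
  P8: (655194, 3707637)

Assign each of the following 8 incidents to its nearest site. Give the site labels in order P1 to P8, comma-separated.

P1 → Olive (d²=6389613.00)
P2 → Magenta (d²=8233780.00)
P3 → Slate (d²=5277890.00)
P4 → Violet (d²=11848885.00)
P5 → Red (d²=8529777.00)
P6 → Blue (d²=3533777.00)
P7 → Blue (d²=32046664.00)
P8 → Blue (d²=5740852.00)

Olive, Magenta, Slate, Violet, Red, Blue, Blue, Blue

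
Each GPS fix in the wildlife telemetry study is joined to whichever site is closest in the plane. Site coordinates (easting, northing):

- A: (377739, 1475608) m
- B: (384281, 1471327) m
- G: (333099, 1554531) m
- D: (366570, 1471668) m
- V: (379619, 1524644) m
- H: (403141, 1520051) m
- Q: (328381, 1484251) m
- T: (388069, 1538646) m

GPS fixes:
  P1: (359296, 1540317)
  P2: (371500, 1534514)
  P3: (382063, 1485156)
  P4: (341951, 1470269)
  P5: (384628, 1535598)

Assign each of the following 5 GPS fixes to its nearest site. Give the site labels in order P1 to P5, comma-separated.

V, V, A, Q, T

P1 → V (d²=658667258.00)
P2 → V (d²=163335061.00)
P3 → A (d²=109861280.00)
P4 → Q (d²=379641224.00)
P5 → T (d²=21130785.00)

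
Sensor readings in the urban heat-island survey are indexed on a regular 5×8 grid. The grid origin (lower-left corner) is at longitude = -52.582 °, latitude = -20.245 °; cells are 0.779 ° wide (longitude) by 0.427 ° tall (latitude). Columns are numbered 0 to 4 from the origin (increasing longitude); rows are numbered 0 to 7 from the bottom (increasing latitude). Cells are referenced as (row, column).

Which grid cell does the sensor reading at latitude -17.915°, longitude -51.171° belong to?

Column index: ⌊(-51.171 − -52.582) / 0.779⌋ = ⌊1.811⌋ = 1
Row offset from origin: ⌊(-17.915 − -20.245) / 0.427⌋ = ⌊5.457⌋ = 5 → row 5

(5, 1)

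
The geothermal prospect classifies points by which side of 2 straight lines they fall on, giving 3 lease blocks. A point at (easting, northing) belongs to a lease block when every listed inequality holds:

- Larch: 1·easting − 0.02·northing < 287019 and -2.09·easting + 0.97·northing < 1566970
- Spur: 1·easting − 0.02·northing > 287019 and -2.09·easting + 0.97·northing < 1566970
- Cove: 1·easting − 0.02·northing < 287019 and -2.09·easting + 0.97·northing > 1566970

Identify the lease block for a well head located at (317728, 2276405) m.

1·317728 − 0.02·2276405 = 272199.900, which is < 287019
-2.09·317728 + 0.97·2276405 = 1544061.330, which is < 1566970
This sign pattern matches Larch.

Larch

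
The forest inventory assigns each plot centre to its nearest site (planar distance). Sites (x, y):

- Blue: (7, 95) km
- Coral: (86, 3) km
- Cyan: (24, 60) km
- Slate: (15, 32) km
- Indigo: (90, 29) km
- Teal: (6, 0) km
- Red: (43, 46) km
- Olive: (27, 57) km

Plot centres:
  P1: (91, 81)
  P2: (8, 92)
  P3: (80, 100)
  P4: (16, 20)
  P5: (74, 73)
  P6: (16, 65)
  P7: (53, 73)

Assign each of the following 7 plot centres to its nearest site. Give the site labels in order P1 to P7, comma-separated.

P1 → Indigo (d²=2705.00)
P2 → Blue (d²=10.00)
P3 → Red (d²=4285.00)
P4 → Slate (d²=145.00)
P5 → Red (d²=1690.00)
P6 → Cyan (d²=89.00)
P7 → Red (d²=829.00)

Indigo, Blue, Red, Slate, Red, Cyan, Red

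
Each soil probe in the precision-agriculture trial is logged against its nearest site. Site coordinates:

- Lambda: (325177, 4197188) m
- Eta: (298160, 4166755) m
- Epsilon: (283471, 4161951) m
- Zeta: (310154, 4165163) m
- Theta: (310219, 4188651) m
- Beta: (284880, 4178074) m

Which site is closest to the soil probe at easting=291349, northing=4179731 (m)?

Squared distances to each site:
Lambda: 1449080433.000; Eta: 214766297.000; Epsilon: 378191284.000; Zeta: 565854649.000; Theta: 435643300.000; Beta: 44593610.000.
Minimum at Beta.

Beta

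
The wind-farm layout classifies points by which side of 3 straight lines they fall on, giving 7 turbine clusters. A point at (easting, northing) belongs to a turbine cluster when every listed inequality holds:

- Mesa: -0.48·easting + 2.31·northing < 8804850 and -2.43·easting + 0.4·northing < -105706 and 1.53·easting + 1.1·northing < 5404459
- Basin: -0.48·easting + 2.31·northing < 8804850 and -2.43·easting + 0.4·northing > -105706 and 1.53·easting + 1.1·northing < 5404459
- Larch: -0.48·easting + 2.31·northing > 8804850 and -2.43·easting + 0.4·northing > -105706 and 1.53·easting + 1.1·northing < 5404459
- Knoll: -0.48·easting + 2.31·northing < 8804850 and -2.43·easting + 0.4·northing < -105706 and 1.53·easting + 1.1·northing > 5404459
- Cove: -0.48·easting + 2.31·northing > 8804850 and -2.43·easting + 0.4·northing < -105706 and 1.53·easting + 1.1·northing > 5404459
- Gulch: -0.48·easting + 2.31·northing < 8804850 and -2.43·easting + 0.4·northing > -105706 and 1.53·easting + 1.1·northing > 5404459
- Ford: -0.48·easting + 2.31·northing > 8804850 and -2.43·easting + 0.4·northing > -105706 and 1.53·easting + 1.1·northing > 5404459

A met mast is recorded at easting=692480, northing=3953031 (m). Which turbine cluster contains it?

Gulch

-0.48·692480 + 2.31·3953031 = 8799111.210, which is < 8804850
-2.43·692480 + 0.4·3953031 = -101514.000, which is > -105706
1.53·692480 + 1.1·3953031 = 5407828.500, which is > 5404459
This sign pattern matches Gulch.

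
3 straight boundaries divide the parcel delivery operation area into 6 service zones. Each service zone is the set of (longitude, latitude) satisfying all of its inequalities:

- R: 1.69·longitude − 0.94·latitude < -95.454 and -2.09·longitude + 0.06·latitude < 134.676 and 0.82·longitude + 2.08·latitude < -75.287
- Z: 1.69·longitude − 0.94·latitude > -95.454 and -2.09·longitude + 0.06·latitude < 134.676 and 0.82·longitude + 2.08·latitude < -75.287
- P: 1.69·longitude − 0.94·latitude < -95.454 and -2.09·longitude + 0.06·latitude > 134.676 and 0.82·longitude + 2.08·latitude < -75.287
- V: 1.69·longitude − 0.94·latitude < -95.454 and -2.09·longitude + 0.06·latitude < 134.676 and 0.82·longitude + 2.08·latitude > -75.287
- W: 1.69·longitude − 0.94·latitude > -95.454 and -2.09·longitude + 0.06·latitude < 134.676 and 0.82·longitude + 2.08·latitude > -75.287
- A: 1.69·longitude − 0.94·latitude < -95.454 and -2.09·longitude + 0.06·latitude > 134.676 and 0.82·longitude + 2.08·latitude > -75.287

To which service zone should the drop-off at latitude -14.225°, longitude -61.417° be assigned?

1.69·-61.417 − 0.94·-14.225 = -90.423, which is > -95.454
-2.09·-61.417 + 0.06·-14.225 = 127.508, which is < 134.676
0.82·-61.417 + 2.08·-14.225 = -79.950, which is < -75.287
This sign pattern matches Z.

Z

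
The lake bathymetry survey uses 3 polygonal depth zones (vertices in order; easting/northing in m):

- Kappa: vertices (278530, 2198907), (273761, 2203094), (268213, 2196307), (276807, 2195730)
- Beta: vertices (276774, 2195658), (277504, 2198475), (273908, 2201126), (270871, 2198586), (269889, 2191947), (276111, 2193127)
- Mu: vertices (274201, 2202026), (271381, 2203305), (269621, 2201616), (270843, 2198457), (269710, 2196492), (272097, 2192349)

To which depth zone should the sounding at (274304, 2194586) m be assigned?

Cast a ray rightward from (274304, 2194586). For each polygon, the edges (by vertex number in listed order) whose endpoints lie on opposite sides of northing = 2194586, where each meets that height, and whether that is right or left of the point:
Kappa: no edge straddles that height → 0 crossings.
Beta: 4–5 at easting≈270279.3 (left), 6–1 at easting≈276493.2 (right) → 1 crossing.
Mu: 5–6 at easting≈270808.1 (left), 6–1 at easting≈272583.4 (left) → 0 crossings.
Only Beta has an odd count, so the point is inside Beta.

Beta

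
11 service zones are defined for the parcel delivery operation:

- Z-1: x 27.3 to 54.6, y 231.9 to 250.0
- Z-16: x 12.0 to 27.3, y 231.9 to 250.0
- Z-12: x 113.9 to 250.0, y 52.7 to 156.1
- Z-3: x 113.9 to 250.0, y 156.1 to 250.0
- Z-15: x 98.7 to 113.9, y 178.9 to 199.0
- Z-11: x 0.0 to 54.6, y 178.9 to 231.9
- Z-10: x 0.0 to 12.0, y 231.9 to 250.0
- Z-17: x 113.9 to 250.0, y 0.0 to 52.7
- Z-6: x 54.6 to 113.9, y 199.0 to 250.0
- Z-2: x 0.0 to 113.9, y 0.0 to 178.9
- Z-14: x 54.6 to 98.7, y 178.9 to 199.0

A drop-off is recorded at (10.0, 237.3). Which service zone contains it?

The point has x = 10.0 and y = 237.3.
Only Z-10 satisfies 0.0 ≤ x ≤ 12.0 and 231.9 ≤ y ≤ 250.0.

Z-10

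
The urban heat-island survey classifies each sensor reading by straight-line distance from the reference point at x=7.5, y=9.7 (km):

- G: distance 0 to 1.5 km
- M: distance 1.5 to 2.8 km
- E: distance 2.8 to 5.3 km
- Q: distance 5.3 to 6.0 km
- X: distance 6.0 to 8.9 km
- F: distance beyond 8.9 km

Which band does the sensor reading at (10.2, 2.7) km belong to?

Distance = √((10.2−7.5)² + (2.7−9.7)²) = √(7.290 + 49.000) = 7.503 km.
6.0 ≤ 7.503 < 8.9 → X.

X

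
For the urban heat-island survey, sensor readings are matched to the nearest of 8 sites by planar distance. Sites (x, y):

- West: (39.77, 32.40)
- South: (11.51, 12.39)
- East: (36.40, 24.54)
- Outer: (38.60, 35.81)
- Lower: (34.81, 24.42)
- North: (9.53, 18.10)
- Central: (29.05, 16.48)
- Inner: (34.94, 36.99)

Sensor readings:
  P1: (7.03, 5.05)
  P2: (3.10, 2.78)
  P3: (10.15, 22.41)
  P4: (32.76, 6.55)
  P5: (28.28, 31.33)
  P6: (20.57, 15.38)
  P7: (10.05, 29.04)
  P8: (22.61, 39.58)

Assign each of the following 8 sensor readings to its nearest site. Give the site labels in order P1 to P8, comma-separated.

P1 → South (d²=73.95)
P2 → South (d²=163.08)
P3 → North (d²=18.96)
P4 → Central (d²=112.37)
P5 → Inner (d²=76.39)
P6 → Central (d²=73.12)
P7 → North (d²=119.95)
P8 → Inner (d²=158.74)

South, South, North, Central, Inner, Central, North, Inner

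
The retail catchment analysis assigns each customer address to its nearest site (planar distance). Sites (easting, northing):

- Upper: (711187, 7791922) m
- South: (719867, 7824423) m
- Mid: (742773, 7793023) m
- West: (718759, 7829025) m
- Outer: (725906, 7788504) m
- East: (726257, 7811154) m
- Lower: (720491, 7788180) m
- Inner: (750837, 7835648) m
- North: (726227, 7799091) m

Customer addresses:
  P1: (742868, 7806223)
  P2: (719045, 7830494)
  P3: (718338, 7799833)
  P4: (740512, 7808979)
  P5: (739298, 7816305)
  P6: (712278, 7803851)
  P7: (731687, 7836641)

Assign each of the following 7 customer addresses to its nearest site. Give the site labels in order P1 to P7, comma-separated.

Mid, West, North, East, East, Upper, West

P1 → Mid (d²=174249025.00)
P2 → West (d²=2239757.00)
P3 → North (d²=62786885.00)
P4 → East (d²=207935650.00)
P5 → East (d²=196600482.00)
P6 → Upper (d²=143491322.00)
P7 → West (d²=225136640.00)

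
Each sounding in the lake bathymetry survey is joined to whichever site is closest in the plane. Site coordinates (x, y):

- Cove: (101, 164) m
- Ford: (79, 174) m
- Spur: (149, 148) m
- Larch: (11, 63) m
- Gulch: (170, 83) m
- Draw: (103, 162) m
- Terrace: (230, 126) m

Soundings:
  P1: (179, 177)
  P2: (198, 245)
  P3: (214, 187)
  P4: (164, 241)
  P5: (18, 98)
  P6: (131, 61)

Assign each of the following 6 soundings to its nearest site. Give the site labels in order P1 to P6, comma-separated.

P1 → Spur (d²=1741.00)
P2 → Spur (d²=11810.00)
P3 → Terrace (d²=3977.00)
P4 → Spur (d²=8874.00)
P5 → Larch (d²=1274.00)
P6 → Gulch (d²=2005.00)

Spur, Spur, Terrace, Spur, Larch, Gulch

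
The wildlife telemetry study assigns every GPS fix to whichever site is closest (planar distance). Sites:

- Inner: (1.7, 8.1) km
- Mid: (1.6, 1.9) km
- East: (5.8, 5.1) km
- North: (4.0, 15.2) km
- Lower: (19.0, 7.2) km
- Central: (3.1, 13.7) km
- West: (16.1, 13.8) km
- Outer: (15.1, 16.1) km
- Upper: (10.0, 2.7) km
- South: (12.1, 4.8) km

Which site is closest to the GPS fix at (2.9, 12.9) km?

Squared distances to each site:
Inner: 24.480; Mid: 122.690; East: 69.250; North: 6.500; Lower: 291.700; Central: 0.680; West: 175.050; Outer: 159.080; Upper: 154.450; South: 150.250.
Minimum at Central.

Central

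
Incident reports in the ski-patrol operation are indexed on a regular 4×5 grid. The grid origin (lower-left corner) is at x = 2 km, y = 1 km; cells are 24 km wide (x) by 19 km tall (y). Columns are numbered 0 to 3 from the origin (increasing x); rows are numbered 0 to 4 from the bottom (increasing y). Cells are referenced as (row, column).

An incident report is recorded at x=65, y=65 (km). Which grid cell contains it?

Column index: ⌊(65 − 2) / 24⌋ = ⌊2.625⌋ = 2
Row offset from origin: ⌊(65 − 1) / 19⌋ = ⌊3.368⌋ = 3 → row 3

(3, 2)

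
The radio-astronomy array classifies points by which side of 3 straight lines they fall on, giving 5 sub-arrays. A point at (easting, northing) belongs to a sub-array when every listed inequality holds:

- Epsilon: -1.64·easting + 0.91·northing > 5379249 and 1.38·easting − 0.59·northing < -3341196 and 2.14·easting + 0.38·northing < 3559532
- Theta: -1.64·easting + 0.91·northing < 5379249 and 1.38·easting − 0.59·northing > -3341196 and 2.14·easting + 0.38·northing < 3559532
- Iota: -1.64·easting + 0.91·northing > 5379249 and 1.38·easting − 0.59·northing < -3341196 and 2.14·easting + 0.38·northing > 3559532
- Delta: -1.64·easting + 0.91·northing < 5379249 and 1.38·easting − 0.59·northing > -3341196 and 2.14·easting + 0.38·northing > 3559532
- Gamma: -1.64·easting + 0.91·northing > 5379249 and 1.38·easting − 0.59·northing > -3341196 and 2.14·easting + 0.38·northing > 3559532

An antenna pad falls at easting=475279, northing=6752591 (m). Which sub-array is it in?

-1.64·475279 + 0.91·6752591 = 5365400.250, which is < 5379249
1.38·475279 − 0.59·6752591 = -3328143.670, which is > -3341196
2.14·475279 + 0.38·6752591 = 3583081.640, which is > 3559532
This sign pattern matches Delta.

Delta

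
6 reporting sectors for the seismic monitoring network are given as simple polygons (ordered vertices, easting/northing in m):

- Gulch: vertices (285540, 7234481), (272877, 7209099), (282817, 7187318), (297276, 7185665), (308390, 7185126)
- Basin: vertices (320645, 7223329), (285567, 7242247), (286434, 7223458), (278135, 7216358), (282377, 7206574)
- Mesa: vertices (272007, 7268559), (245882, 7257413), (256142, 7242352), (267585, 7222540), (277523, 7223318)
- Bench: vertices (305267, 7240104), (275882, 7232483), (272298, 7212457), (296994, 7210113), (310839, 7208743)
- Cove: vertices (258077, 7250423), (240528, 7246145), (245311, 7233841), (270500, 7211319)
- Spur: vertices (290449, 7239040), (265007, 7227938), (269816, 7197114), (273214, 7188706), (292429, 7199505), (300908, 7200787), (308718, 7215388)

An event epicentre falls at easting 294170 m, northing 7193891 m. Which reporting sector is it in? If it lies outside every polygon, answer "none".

Cast a ray rightward from (294170, 7193891). For each polygon, the edges (by vertex number in listed order) whose endpoints lie on opposite sides of northing = 7193891, where each meets that height, and whether that is right or left of the point:
Gulch: 2–3 at easting≈279817.3 (left), 5–1 at easting≈304332.0 (right) → 1 crossing.
Basin: no edge straddles that height → 0 crossings.
Mesa: no edge straddles that height → 0 crossings.
Bench: no edge straddles that height → 0 crossings.
Cove: no edge straddles that height → 0 crossings.
Spur: 3–4 at easting≈271118.5 (left), 4–5 at easting≈282439.8 (left) → 0 crossings.
Only Gulch has an odd count, so the point is inside Gulch.

Gulch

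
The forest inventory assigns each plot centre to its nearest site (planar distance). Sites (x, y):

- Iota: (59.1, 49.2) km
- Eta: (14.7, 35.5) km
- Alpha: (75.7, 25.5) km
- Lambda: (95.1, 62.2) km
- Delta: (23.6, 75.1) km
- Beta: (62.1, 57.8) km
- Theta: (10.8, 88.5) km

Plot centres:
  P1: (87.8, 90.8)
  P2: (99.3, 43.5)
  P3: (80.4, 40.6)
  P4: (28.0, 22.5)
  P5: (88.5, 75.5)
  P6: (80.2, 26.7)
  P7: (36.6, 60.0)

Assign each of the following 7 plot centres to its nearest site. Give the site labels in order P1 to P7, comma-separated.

Lambda, Lambda, Alpha, Eta, Lambda, Alpha, Delta

P1 → Lambda (d²=871.25)
P2 → Lambda (d²=367.33)
P3 → Alpha (d²=250.10)
P4 → Eta (d²=345.89)
P5 → Lambda (d²=220.45)
P6 → Alpha (d²=21.69)
P7 → Delta (d²=397.01)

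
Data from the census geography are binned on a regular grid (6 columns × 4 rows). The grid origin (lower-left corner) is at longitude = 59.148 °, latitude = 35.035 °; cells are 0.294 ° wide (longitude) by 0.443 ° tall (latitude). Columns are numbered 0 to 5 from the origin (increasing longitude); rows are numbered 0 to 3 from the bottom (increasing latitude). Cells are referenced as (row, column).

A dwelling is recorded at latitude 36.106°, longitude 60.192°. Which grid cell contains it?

(2, 3)

Column index: ⌊(60.192 − 59.148) / 0.294⌋ = ⌊3.551⌋ = 3
Row offset from origin: ⌊(36.106 − 35.035) / 0.443⌋ = ⌊2.418⌋ = 2 → row 2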